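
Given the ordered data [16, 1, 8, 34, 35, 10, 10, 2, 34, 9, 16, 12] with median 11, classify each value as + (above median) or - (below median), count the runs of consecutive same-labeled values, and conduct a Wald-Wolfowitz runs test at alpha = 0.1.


Step 1: Compute median = 11; label A = above, B = below.
Labels in order: ABBAABBBABAA  (n_A = 6, n_B = 6)
Step 2: Count runs R = 7.
Step 3: Under H0 (random ordering), E[R] = 2*n_A*n_B/(n_A+n_B) + 1 = 2*6*6/12 + 1 = 7.0000.
        Var[R] = 2*n_A*n_B*(2*n_A*n_B - n_A - n_B) / ((n_A+n_B)^2 * (n_A+n_B-1)) = 4320/1584 = 2.7273.
        SD[R] = 1.6514.
Step 4: R = E[R], so z = 0 with no continuity correction.
Step 5: Two-sided p-value via normal approximation = 2*(1 - Phi(|z|)) = 1.000000.
Step 6: alpha = 0.1. fail to reject H0.

R = 7, z = 0.0000, p = 1.000000, fail to reject H0.


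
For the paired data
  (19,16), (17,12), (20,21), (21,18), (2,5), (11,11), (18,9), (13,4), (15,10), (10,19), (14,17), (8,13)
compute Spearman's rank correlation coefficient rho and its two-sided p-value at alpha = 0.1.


Step 1: Rank x and y separately (midranks; no ties here).
rank(x): 19->10, 17->8, 20->11, 21->12, 2->1, 11->4, 18->9, 13->5, 15->7, 10->3, 14->6, 8->2
rank(y): 16->8, 12->6, 21->12, 18->10, 5->2, 11->5, 9->3, 4->1, 10->4, 19->11, 17->9, 13->7
Step 2: d_i = R_x(i) - R_y(i); compute d_i^2.
  (10-8)^2=4, (8-6)^2=4, (11-12)^2=1, (12-10)^2=4, (1-2)^2=1, (4-5)^2=1, (9-3)^2=36, (5-1)^2=16, (7-4)^2=9, (3-11)^2=64, (6-9)^2=9, (2-7)^2=25
sum(d^2) = 174.
Step 3: rho = 1 - 6*174 / (12*(12^2 - 1)) = 1 - 1044/1716 = 0.391608.
Step 4: Under H0, t = rho * sqrt((n-2)/(1-rho^2)) = 1.3459 ~ t(10).
Step 5: Two-sided p-value from the t-distribution with 10 df = 0.208063.
Step 6: alpha = 0.1. fail to reject H0.

rho = 0.3916, p = 0.208063, fail to reject H0 at alpha = 0.1.


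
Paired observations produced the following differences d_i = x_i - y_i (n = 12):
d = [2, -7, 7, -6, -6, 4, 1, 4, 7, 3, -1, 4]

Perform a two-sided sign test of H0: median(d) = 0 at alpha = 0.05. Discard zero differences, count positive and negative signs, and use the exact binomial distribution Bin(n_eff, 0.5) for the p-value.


Step 1: Discard zero differences. Original n = 12; n_eff = number of nonzero differences = 12.
Nonzero differences (with sign): +2, -7, +7, -6, -6, +4, +1, +4, +7, +3, -1, +4
Step 2: Count signs: positive = 8, negative = 4.
Step 3: Under H0: P(positive) = 0.5, so the number of positives S ~ Bin(12, 0.5).
Step 4: Two-sided exact p-value = sum of Bin(12,0.5) probabilities at or below the observed probability = 0.387695.
Step 5: alpha = 0.05. fail to reject H0.

n_eff = 12, pos = 8, neg = 4, p = 0.387695, fail to reject H0.


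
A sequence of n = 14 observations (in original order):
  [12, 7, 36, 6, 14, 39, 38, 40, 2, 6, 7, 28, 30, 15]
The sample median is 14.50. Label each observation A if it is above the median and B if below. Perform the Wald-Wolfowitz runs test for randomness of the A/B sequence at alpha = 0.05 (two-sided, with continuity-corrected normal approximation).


Step 1: Compute median = 14.50; label A = above, B = below.
Labels in order: BBABBAAABBBAAA  (n_A = 7, n_B = 7)
Step 2: Count runs R = 6.
Step 3: Under H0 (random ordering), E[R] = 2*n_A*n_B/(n_A+n_B) + 1 = 2*7*7/14 + 1 = 8.0000.
        Var[R] = 2*n_A*n_B*(2*n_A*n_B - n_A - n_B) / ((n_A+n_B)^2 * (n_A+n_B-1)) = 8232/2548 = 3.2308.
        SD[R] = 1.7974.
Step 4: Continuity-corrected z = (R + 0.5 - E[R]) / SD[R] = (6 + 0.5 - 8.0000) / 1.7974 = -0.8345.
Step 5: Two-sided p-value via normal approximation = 2*(1 - Phi(|z|)) = 0.403986.
Step 6: alpha = 0.05. fail to reject H0.

R = 6, z = -0.8345, p = 0.403986, fail to reject H0.


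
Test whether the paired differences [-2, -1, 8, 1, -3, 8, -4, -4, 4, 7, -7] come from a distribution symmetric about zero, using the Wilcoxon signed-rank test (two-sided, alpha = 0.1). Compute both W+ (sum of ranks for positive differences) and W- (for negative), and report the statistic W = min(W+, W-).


Step 1: Drop any zero differences (none here) and take |d_i|.
|d| = [2, 1, 8, 1, 3, 8, 4, 4, 4, 7, 7]
Step 2: Midrank |d_i| (ties get averaged ranks).
ranks: |2|->3, |1|->1.5, |8|->10.5, |1|->1.5, |3|->4, |8|->10.5, |4|->6, |4|->6, |4|->6, |7|->8.5, |7|->8.5
Step 3: Attach original signs; sum ranks with positive sign and with negative sign.
W+ = 10.5 + 1.5 + 10.5 + 6 + 8.5 = 37
W- = 3 + 1.5 + 4 + 6 + 6 + 8.5 = 29
(Check: W+ + W- = 66 should equal n(n+1)/2 = 66.)
Step 4: Test statistic W = min(W+, W-) = 29.
Step 5: Ties in |d|, so use the tie-corrected normal approximation.
        E[W] = n(n+1)/4 = 11*12/4 = 33.
        Tie groups: |d|=1 (t=2), |d|=4 (t=3), |d|=7 (t=2), |d|=8 (t=2); sum(t^3 - t) = 42.
        Var[W] = n(n+1)(2n+1)/24 - sum(t^3-t)/48 = 3036/24 - 42/48 = 125.625.
        z = (W - E[W]) / sqrt(Var[W]) = (29 - 33) / 11.2083 = -0.3569.
        Two-sided p = 2*Phi(z) = 0.721182.
Step 6: alpha = 0.1. fail to reject H0.

W+ = 37, W- = 29, W = min = 29, p = 0.721182, fail to reject H0.


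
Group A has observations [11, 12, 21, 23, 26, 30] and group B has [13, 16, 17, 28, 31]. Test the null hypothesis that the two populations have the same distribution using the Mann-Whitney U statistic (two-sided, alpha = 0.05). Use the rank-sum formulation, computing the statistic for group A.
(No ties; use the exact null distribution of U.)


Step 1: Combine and sort all 11 observations; assign midranks.
sorted (value, group): (11,X), (12,X), (13,Y), (16,Y), (17,Y), (21,X), (23,X), (26,X), (28,Y), (30,X), (31,Y)
ranks: 11->1, 12->2, 13->3, 16->4, 17->5, 21->6, 23->7, 26->8, 28->9, 30->10, 31->11
Step 2: Rank sum for X: R1 = 1 + 2 + 6 + 7 + 8 + 10 = 34.
Step 3: U_X = R1 - n1(n1+1)/2 = 34 - 6*7/2 = 34 - 21 = 13.
       U_Y = n1*n2 - U_X = 30 - 13 = 17.
Step 4: No ties, so the exact null distribution of U (based on enumerating the C(11,6) = 462 equally likely rank assignments) gives the two-sided p-value.
Step 5: p-value = 0.792208; compare to alpha = 0.05. fail to reject H0.

U_X = 13, p = 0.792208, fail to reject H0 at alpha = 0.05.


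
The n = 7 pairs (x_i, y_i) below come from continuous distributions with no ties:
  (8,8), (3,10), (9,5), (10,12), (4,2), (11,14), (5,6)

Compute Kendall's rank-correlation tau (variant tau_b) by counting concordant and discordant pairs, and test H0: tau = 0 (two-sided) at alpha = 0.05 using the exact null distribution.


Step 1: Enumerate the 21 unordered pairs (i,j) with i<j and classify each by sign(x_j-x_i) * sign(y_j-y_i).
  (1,2):dx=-5,dy=+2->D; (1,3):dx=+1,dy=-3->D; (1,4):dx=+2,dy=+4->C; (1,5):dx=-4,dy=-6->C
  (1,6):dx=+3,dy=+6->C; (1,7):dx=-3,dy=-2->C; (2,3):dx=+6,dy=-5->D; (2,4):dx=+7,dy=+2->C
  (2,5):dx=+1,dy=-8->D; (2,6):dx=+8,dy=+4->C; (2,7):dx=+2,dy=-4->D; (3,4):dx=+1,dy=+7->C
  (3,5):dx=-5,dy=-3->C; (3,6):dx=+2,dy=+9->C; (3,7):dx=-4,dy=+1->D; (4,5):dx=-6,dy=-10->C
  (4,6):dx=+1,dy=+2->C; (4,7):dx=-5,dy=-6->C; (5,6):dx=+7,dy=+12->C; (5,7):dx=+1,dy=+4->C
  (6,7):dx=-6,dy=-8->C
Step 2: C = 15, D = 6, total pairs = 21.
Step 3: tau = (C - D)/(n(n-1)/2) = (15 - 6)/21 = 0.428571.
Step 4: Exact two-sided p-value (enumerate n! = 5040 permutations of y under H0): p = 0.238889.
Step 5: alpha = 0.05. fail to reject H0.

tau_b = 0.4286 (C=15, D=6), p = 0.238889, fail to reject H0.


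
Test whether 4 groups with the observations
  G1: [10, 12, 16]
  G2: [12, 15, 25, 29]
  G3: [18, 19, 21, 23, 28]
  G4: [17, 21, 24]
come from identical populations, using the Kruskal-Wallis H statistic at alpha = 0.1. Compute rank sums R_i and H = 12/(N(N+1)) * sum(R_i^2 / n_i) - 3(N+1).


Step 1: Combine all N = 15 observations and assign midranks.
sorted (value, group, rank): (10,G1,1), (12,G1,2.5), (12,G2,2.5), (15,G2,4), (16,G1,5), (17,G4,6), (18,G3,7), (19,G3,8), (21,G3,9.5), (21,G4,9.5), (23,G3,11), (24,G4,12), (25,G2,13), (28,G3,14), (29,G2,15)
Step 2: Sum ranks within each group.
R_1 = 8.5 (n_1 = 3)
R_2 = 34.5 (n_2 = 4)
R_3 = 49.5 (n_3 = 5)
R_4 = 27.5 (n_4 = 3)
Step 3: H = 12/(N(N+1)) * sum(R_i^2/n_i) - 3(N+1)
     = 12/(15*16) * (8.5^2/3 + 34.5^2/4 + 49.5^2/5 + 27.5^2/3) - 3*16
     = 0.050000 * 1063.78 - 48
     = 5.188958.
Step 4: Ties present; correction factor C = 1 - 12/(15^3 - 15) = 0.996429. Corrected H = 5.188958 / 0.996429 = 5.207557.
Step 5: Under H0, H ~ chi^2(3); p-value = 0.157215.
Step 6: alpha = 0.1. fail to reject H0.

H = 5.2076, df = 3, p = 0.157215, fail to reject H0.


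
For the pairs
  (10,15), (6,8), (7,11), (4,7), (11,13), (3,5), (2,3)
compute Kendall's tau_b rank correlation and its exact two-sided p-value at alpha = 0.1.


Step 1: Enumerate the 21 unordered pairs (i,j) with i<j and classify each by sign(x_j-x_i) * sign(y_j-y_i).
  (1,2):dx=-4,dy=-7->C; (1,3):dx=-3,dy=-4->C; (1,4):dx=-6,dy=-8->C; (1,5):dx=+1,dy=-2->D
  (1,6):dx=-7,dy=-10->C; (1,7):dx=-8,dy=-12->C; (2,3):dx=+1,dy=+3->C; (2,4):dx=-2,dy=-1->C
  (2,5):dx=+5,dy=+5->C; (2,6):dx=-3,dy=-3->C; (2,7):dx=-4,dy=-5->C; (3,4):dx=-3,dy=-4->C
  (3,5):dx=+4,dy=+2->C; (3,6):dx=-4,dy=-6->C; (3,7):dx=-5,dy=-8->C; (4,5):dx=+7,dy=+6->C
  (4,6):dx=-1,dy=-2->C; (4,7):dx=-2,dy=-4->C; (5,6):dx=-8,dy=-8->C; (5,7):dx=-9,dy=-10->C
  (6,7):dx=-1,dy=-2->C
Step 2: C = 20, D = 1, total pairs = 21.
Step 3: tau = (C - D)/(n(n-1)/2) = (20 - 1)/21 = 0.904762.
Step 4: Exact two-sided p-value (enumerate n! = 5040 permutations of y under H0): p = 0.002778.
Step 5: alpha = 0.1. reject H0.

tau_b = 0.9048 (C=20, D=1), p = 0.002778, reject H0.


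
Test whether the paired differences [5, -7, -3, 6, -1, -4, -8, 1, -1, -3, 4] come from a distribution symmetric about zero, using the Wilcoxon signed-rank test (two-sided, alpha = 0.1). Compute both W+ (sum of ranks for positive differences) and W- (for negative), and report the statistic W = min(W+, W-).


Step 1: Drop any zero differences (none here) and take |d_i|.
|d| = [5, 7, 3, 6, 1, 4, 8, 1, 1, 3, 4]
Step 2: Midrank |d_i| (ties get averaged ranks).
ranks: |5|->8, |7|->10, |3|->4.5, |6|->9, |1|->2, |4|->6.5, |8|->11, |1|->2, |1|->2, |3|->4.5, |4|->6.5
Step 3: Attach original signs; sum ranks with positive sign and with negative sign.
W+ = 8 + 9 + 2 + 6.5 = 25.5
W- = 10 + 4.5 + 2 + 6.5 + 11 + 2 + 4.5 = 40.5
(Check: W+ + W- = 66 should equal n(n+1)/2 = 66.)
Step 4: Test statistic W = min(W+, W-) = 25.5.
Step 5: Ties in |d|, so use the tie-corrected normal approximation.
        E[W] = n(n+1)/4 = 11*12/4 = 33.
        Tie groups: |d|=1 (t=3), |d|=3 (t=2), |d|=4 (t=2); sum(t^3 - t) = 36.
        Var[W] = n(n+1)(2n+1)/24 - sum(t^3-t)/48 = 3036/24 - 36/48 = 125.75.
        z = (W - E[W]) / sqrt(Var[W]) = (25.5 - 33) / 11.2138 = -0.6688.
        Two-sided p = 2*Phi(z) = 0.503612.
Step 6: alpha = 0.1. fail to reject H0.

W+ = 25.5, W- = 40.5, W = min = 25.5, p = 0.503612, fail to reject H0.


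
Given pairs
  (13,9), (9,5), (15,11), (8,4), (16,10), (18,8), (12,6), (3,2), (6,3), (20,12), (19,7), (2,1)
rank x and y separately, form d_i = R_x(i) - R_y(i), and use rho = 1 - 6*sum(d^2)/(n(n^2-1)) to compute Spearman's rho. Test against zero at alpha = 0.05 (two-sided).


Step 1: Rank x and y separately (midranks; no ties here).
rank(x): 13->7, 9->5, 15->8, 8->4, 16->9, 18->10, 12->6, 3->2, 6->3, 20->12, 19->11, 2->1
rank(y): 9->9, 5->5, 11->11, 4->4, 10->10, 8->8, 6->6, 2->2, 3->3, 12->12, 7->7, 1->1
Step 2: d_i = R_x(i) - R_y(i); compute d_i^2.
  (7-9)^2=4, (5-5)^2=0, (8-11)^2=9, (4-4)^2=0, (9-10)^2=1, (10-8)^2=4, (6-6)^2=0, (2-2)^2=0, (3-3)^2=0, (12-12)^2=0, (11-7)^2=16, (1-1)^2=0
sum(d^2) = 34.
Step 3: rho = 1 - 6*34 / (12*(12^2 - 1)) = 1 - 204/1716 = 0.881119.
Step 4: Under H0, t = rho * sqrt((n-2)/(1-rho^2)) = 5.8921 ~ t(10).
Step 5: Two-sided p-value from the t-distribution with 10 df = 0.000153.
Step 6: alpha = 0.05. reject H0.

rho = 0.8811, p = 0.000153, reject H0 at alpha = 0.05.


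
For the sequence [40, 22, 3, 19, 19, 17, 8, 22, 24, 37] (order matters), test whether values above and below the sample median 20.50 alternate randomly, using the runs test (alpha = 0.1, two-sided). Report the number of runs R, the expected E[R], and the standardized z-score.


Step 1: Compute median = 20.50; label A = above, B = below.
Labels in order: AABBBBBAAA  (n_A = 5, n_B = 5)
Step 2: Count runs R = 3.
Step 3: Under H0 (random ordering), E[R] = 2*n_A*n_B/(n_A+n_B) + 1 = 2*5*5/10 + 1 = 6.0000.
        Var[R] = 2*n_A*n_B*(2*n_A*n_B - n_A - n_B) / ((n_A+n_B)^2 * (n_A+n_B-1)) = 2000/900 = 2.2222.
        SD[R] = 1.4907.
Step 4: Continuity-corrected z = (R + 0.5 - E[R]) / SD[R] = (3 + 0.5 - 6.0000) / 1.4907 = -1.6771.
Step 5: Two-sided p-value via normal approximation = 2*(1 - Phi(|z|)) = 0.093533.
Step 6: alpha = 0.1. reject H0.

R = 3, z = -1.6771, p = 0.093533, reject H0.


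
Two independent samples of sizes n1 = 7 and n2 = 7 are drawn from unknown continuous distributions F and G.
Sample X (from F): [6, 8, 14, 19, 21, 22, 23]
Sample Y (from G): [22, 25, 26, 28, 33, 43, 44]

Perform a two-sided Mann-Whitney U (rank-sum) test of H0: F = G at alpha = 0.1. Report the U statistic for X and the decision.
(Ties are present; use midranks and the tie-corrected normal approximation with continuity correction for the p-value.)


Step 1: Combine and sort all 14 observations; assign midranks.
sorted (value, group): (6,X), (8,X), (14,X), (19,X), (21,X), (22,X), (22,Y), (23,X), (25,Y), (26,Y), (28,Y), (33,Y), (43,Y), (44,Y)
ranks: 6->1, 8->2, 14->3, 19->4, 21->5, 22->6.5, 22->6.5, 23->8, 25->9, 26->10, 28->11, 33->12, 43->13, 44->14
Step 2: Rank sum for X: R1 = 1 + 2 + 3 + 4 + 5 + 6.5 + 8 = 29.5.
Step 3: U_X = R1 - n1(n1+1)/2 = 29.5 - 7*8/2 = 29.5 - 28 = 1.5.
       U_Y = n1*n2 - U_X = 49 - 1.5 = 47.5.
Step 4: Ties are present, so use the tie-corrected normal approximation (with continuity correction) for the p-value.
Step 5: p-value = 0.004001; compare to alpha = 0.1. reject H0.

U_X = 1.5, p = 0.004001, reject H0 at alpha = 0.1.


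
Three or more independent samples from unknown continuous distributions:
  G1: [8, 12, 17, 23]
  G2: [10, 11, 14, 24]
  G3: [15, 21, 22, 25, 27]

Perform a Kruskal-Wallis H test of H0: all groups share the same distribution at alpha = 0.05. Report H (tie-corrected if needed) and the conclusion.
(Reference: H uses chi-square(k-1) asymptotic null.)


Step 1: Combine all N = 13 observations and assign midranks.
sorted (value, group, rank): (8,G1,1), (10,G2,2), (11,G2,3), (12,G1,4), (14,G2,5), (15,G3,6), (17,G1,7), (21,G3,8), (22,G3,9), (23,G1,10), (24,G2,11), (25,G3,12), (27,G3,13)
Step 2: Sum ranks within each group.
R_1 = 22 (n_1 = 4)
R_2 = 21 (n_2 = 4)
R_3 = 48 (n_3 = 5)
Step 3: H = 12/(N(N+1)) * sum(R_i^2/n_i) - 3(N+1)
     = 12/(13*14) * (22^2/4 + 21^2/4 + 48^2/5) - 3*14
     = 0.065934 * 692.05 - 42
     = 3.629670.
Step 4: No ties, so H is used without correction.
Step 5: Under H0, H ~ chi^2(2); p-value = 0.162865.
Step 6: alpha = 0.05. fail to reject H0.

H = 3.6297, df = 2, p = 0.162865, fail to reject H0.


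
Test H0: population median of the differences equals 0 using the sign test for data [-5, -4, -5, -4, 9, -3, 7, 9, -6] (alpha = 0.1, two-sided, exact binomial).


Step 1: Discard zero differences. Original n = 9; n_eff = number of nonzero differences = 9.
Nonzero differences (with sign): -5, -4, -5, -4, +9, -3, +7, +9, -6
Step 2: Count signs: positive = 3, negative = 6.
Step 3: Under H0: P(positive) = 0.5, so the number of positives S ~ Bin(9, 0.5).
Step 4: Two-sided exact p-value = sum of Bin(9,0.5) probabilities at or below the observed probability = 0.507812.
Step 5: alpha = 0.1. fail to reject H0.

n_eff = 9, pos = 3, neg = 6, p = 0.507812, fail to reject H0.


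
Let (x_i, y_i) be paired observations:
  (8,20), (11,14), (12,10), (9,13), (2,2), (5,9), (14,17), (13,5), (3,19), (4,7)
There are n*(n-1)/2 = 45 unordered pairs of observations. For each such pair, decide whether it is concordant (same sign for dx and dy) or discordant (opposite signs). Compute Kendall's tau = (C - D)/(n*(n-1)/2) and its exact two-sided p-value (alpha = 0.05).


Step 1: Enumerate the 45 unordered pairs (i,j) with i<j and classify each by sign(x_j-x_i) * sign(y_j-y_i).
  (1,2):dx=+3,dy=-6->D; (1,3):dx=+4,dy=-10->D; (1,4):dx=+1,dy=-7->D; (1,5):dx=-6,dy=-18->C
  (1,6):dx=-3,dy=-11->C; (1,7):dx=+6,dy=-3->D; (1,8):dx=+5,dy=-15->D; (1,9):dx=-5,dy=-1->C
  (1,10):dx=-4,dy=-13->C; (2,3):dx=+1,dy=-4->D; (2,4):dx=-2,dy=-1->C; (2,5):dx=-9,dy=-12->C
  (2,6):dx=-6,dy=-5->C; (2,7):dx=+3,dy=+3->C; (2,8):dx=+2,dy=-9->D; (2,9):dx=-8,dy=+5->D
  (2,10):dx=-7,dy=-7->C; (3,4):dx=-3,dy=+3->D; (3,5):dx=-10,dy=-8->C; (3,6):dx=-7,dy=-1->C
  (3,7):dx=+2,dy=+7->C; (3,8):dx=+1,dy=-5->D; (3,9):dx=-9,dy=+9->D; (3,10):dx=-8,dy=-3->C
  (4,5):dx=-7,dy=-11->C; (4,6):dx=-4,dy=-4->C; (4,7):dx=+5,dy=+4->C; (4,8):dx=+4,dy=-8->D
  (4,9):dx=-6,dy=+6->D; (4,10):dx=-5,dy=-6->C; (5,6):dx=+3,dy=+7->C; (5,7):dx=+12,dy=+15->C
  (5,8):dx=+11,dy=+3->C; (5,9):dx=+1,dy=+17->C; (5,10):dx=+2,dy=+5->C; (6,7):dx=+9,dy=+8->C
  (6,8):dx=+8,dy=-4->D; (6,9):dx=-2,dy=+10->D; (6,10):dx=-1,dy=-2->C; (7,8):dx=-1,dy=-12->C
  (7,9):dx=-11,dy=+2->D; (7,10):dx=-10,dy=-10->C; (8,9):dx=-10,dy=+14->D; (8,10):dx=-9,dy=+2->D
  (9,10):dx=+1,dy=-12->D
Step 2: C = 26, D = 19, total pairs = 45.
Step 3: tau = (C - D)/(n(n-1)/2) = (26 - 19)/45 = 0.155556.
Step 4: Exact two-sided p-value (enumerate n! = 3628800 permutations of y under H0): p = 0.600654.
Step 5: alpha = 0.05. fail to reject H0.

tau_b = 0.1556 (C=26, D=19), p = 0.600654, fail to reject H0.


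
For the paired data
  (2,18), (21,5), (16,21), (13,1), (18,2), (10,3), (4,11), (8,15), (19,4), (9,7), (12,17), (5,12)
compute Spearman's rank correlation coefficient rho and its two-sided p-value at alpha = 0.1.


Step 1: Rank x and y separately (midranks; no ties here).
rank(x): 2->1, 21->12, 16->9, 13->8, 18->10, 10->6, 4->2, 8->4, 19->11, 9->5, 12->7, 5->3
rank(y): 18->11, 5->5, 21->12, 1->1, 2->2, 3->3, 11->7, 15->9, 4->4, 7->6, 17->10, 12->8
Step 2: d_i = R_x(i) - R_y(i); compute d_i^2.
  (1-11)^2=100, (12-5)^2=49, (9-12)^2=9, (8-1)^2=49, (10-2)^2=64, (6-3)^2=9, (2-7)^2=25, (4-9)^2=25, (11-4)^2=49, (5-6)^2=1, (7-10)^2=9, (3-8)^2=25
sum(d^2) = 414.
Step 3: rho = 1 - 6*414 / (12*(12^2 - 1)) = 1 - 2484/1716 = -0.447552.
Step 4: Under H0, t = rho * sqrt((n-2)/(1-rho^2)) = -1.5826 ~ t(10).
Step 5: Two-sided p-value from the t-distribution with 10 df = 0.144586.
Step 6: alpha = 0.1. fail to reject H0.

rho = -0.4476, p = 0.144586, fail to reject H0 at alpha = 0.1.


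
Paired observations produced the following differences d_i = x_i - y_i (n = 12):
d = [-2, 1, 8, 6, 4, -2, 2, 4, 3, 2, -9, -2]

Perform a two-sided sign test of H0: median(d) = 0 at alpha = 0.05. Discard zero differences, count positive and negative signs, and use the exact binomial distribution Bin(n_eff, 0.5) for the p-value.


Step 1: Discard zero differences. Original n = 12; n_eff = number of nonzero differences = 12.
Nonzero differences (with sign): -2, +1, +8, +6, +4, -2, +2, +4, +3, +2, -9, -2
Step 2: Count signs: positive = 8, negative = 4.
Step 3: Under H0: P(positive) = 0.5, so the number of positives S ~ Bin(12, 0.5).
Step 4: Two-sided exact p-value = sum of Bin(12,0.5) probabilities at or below the observed probability = 0.387695.
Step 5: alpha = 0.05. fail to reject H0.

n_eff = 12, pos = 8, neg = 4, p = 0.387695, fail to reject H0.


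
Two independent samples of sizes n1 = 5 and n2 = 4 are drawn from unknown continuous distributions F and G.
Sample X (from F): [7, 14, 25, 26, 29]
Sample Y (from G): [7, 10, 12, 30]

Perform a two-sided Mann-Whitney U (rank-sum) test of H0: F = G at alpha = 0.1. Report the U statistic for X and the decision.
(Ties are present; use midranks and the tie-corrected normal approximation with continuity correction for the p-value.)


Step 1: Combine and sort all 9 observations; assign midranks.
sorted (value, group): (7,X), (7,Y), (10,Y), (12,Y), (14,X), (25,X), (26,X), (29,X), (30,Y)
ranks: 7->1.5, 7->1.5, 10->3, 12->4, 14->5, 25->6, 26->7, 29->8, 30->9
Step 2: Rank sum for X: R1 = 1.5 + 5 + 6 + 7 + 8 = 27.5.
Step 3: U_X = R1 - n1(n1+1)/2 = 27.5 - 5*6/2 = 27.5 - 15 = 12.5.
       U_Y = n1*n2 - U_X = 20 - 12.5 = 7.5.
Step 4: Ties are present, so use the tie-corrected normal approximation (with continuity correction) for the p-value.
Step 5: p-value = 0.622753; compare to alpha = 0.1. fail to reject H0.

U_X = 12.5, p = 0.622753, fail to reject H0 at alpha = 0.1.


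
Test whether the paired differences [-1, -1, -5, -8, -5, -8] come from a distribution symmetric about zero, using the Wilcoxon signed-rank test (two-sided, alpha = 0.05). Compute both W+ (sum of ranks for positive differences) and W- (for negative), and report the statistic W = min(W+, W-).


Step 1: Drop any zero differences (none here) and take |d_i|.
|d| = [1, 1, 5, 8, 5, 8]
Step 2: Midrank |d_i| (ties get averaged ranks).
ranks: |1|->1.5, |1|->1.5, |5|->3.5, |8|->5.5, |5|->3.5, |8|->5.5
Step 3: Attach original signs; sum ranks with positive sign and with negative sign.
W+ = 0 = 0
W- = 1.5 + 1.5 + 3.5 + 5.5 + 3.5 + 5.5 = 21
(Check: W+ + W- = 21 should equal n(n+1)/2 = 21.)
Step 4: Test statistic W = min(W+, W-) = 0.
Step 5: Ties in |d|, so use the tie-corrected normal approximation.
        E[W] = n(n+1)/4 = 6*7/4 = 10.5.
        Tie groups: |d|=1 (t=2), |d|=5 (t=2), |d|=8 (t=2); sum(t^3 - t) = 18.
        Var[W] = n(n+1)(2n+1)/24 - sum(t^3-t)/48 = 546/24 - 18/48 = 22.375.
        z = (W - E[W]) / sqrt(Var[W]) = (0 - 10.5) / 4.7302 = -2.2198.
        Two-sided p = 2*Phi(z) = 0.026434.
Step 6: alpha = 0.05. reject H0.

W+ = 0, W- = 21, W = min = 0, p = 0.026434, reject H0.


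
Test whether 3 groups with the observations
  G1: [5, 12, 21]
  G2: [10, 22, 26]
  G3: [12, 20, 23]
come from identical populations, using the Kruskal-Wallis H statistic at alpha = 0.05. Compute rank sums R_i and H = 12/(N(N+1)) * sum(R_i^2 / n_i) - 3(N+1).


Step 1: Combine all N = 9 observations and assign midranks.
sorted (value, group, rank): (5,G1,1), (10,G2,2), (12,G1,3.5), (12,G3,3.5), (20,G3,5), (21,G1,6), (22,G2,7), (23,G3,8), (26,G2,9)
Step 2: Sum ranks within each group.
R_1 = 10.5 (n_1 = 3)
R_2 = 18 (n_2 = 3)
R_3 = 16.5 (n_3 = 3)
Step 3: H = 12/(N(N+1)) * sum(R_i^2/n_i) - 3(N+1)
     = 12/(9*10) * (10.5^2/3 + 18^2/3 + 16.5^2/3) - 3*10
     = 0.133333 * 235.5 - 30
     = 1.400000.
Step 4: Ties present; correction factor C = 1 - 6/(9^3 - 9) = 0.991667. Corrected H = 1.400000 / 0.991667 = 1.411765.
Step 5: Under H0, H ~ chi^2(2); p-value = 0.493673.
Step 6: alpha = 0.05. fail to reject H0.

H = 1.4118, df = 2, p = 0.493673, fail to reject H0.


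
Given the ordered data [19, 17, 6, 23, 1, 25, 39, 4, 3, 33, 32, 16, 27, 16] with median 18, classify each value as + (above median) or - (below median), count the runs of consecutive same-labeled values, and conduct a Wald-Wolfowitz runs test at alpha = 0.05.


Step 1: Compute median = 18; label A = above, B = below.
Labels in order: ABBABAABBAABAB  (n_A = 7, n_B = 7)
Step 2: Count runs R = 10.
Step 3: Under H0 (random ordering), E[R] = 2*n_A*n_B/(n_A+n_B) + 1 = 2*7*7/14 + 1 = 8.0000.
        Var[R] = 2*n_A*n_B*(2*n_A*n_B - n_A - n_B) / ((n_A+n_B)^2 * (n_A+n_B-1)) = 8232/2548 = 3.2308.
        SD[R] = 1.7974.
Step 4: Continuity-corrected z = (R - 0.5 - E[R]) / SD[R] = (10 - 0.5 - 8.0000) / 1.7974 = 0.8345.
Step 5: Two-sided p-value via normal approximation = 2*(1 - Phi(|z|)) = 0.403986.
Step 6: alpha = 0.05. fail to reject H0.

R = 10, z = 0.8345, p = 0.403986, fail to reject H0.


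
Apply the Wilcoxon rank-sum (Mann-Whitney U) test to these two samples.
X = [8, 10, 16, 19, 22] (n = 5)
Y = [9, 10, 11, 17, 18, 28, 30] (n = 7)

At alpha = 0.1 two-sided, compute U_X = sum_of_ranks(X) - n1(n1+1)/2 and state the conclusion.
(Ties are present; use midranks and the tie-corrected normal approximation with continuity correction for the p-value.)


Step 1: Combine and sort all 12 observations; assign midranks.
sorted (value, group): (8,X), (9,Y), (10,X), (10,Y), (11,Y), (16,X), (17,Y), (18,Y), (19,X), (22,X), (28,Y), (30,Y)
ranks: 8->1, 9->2, 10->3.5, 10->3.5, 11->5, 16->6, 17->7, 18->8, 19->9, 22->10, 28->11, 30->12
Step 2: Rank sum for X: R1 = 1 + 3.5 + 6 + 9 + 10 = 29.5.
Step 3: U_X = R1 - n1(n1+1)/2 = 29.5 - 5*6/2 = 29.5 - 15 = 14.5.
       U_Y = n1*n2 - U_X = 35 - 14.5 = 20.5.
Step 4: Ties are present, so use the tie-corrected normal approximation (with continuity correction) for the p-value.
Step 5: p-value = 0.684221; compare to alpha = 0.1. fail to reject H0.

U_X = 14.5, p = 0.684221, fail to reject H0 at alpha = 0.1.


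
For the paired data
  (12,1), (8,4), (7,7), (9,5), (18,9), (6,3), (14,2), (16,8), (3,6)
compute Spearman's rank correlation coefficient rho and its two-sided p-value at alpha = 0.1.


Step 1: Rank x and y separately (midranks; no ties here).
rank(x): 12->6, 8->4, 7->3, 9->5, 18->9, 6->2, 14->7, 16->8, 3->1
rank(y): 1->1, 4->4, 7->7, 5->5, 9->9, 3->3, 2->2, 8->8, 6->6
Step 2: d_i = R_x(i) - R_y(i); compute d_i^2.
  (6-1)^2=25, (4-4)^2=0, (3-7)^2=16, (5-5)^2=0, (9-9)^2=0, (2-3)^2=1, (7-2)^2=25, (8-8)^2=0, (1-6)^2=25
sum(d^2) = 92.
Step 3: rho = 1 - 6*92 / (9*(9^2 - 1)) = 1 - 552/720 = 0.233333.
Step 4: Under H0, t = rho * sqrt((n-2)/(1-rho^2)) = 0.6349 ~ t(7).
Step 5: Two-sided p-value from the t-distribution with 7 df = 0.545699.
Step 6: alpha = 0.1. fail to reject H0.

rho = 0.2333, p = 0.545699, fail to reject H0 at alpha = 0.1.


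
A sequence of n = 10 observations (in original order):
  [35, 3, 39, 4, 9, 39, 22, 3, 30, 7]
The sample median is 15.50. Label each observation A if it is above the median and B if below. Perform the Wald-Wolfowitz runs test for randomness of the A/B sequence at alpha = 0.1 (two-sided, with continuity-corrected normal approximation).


Step 1: Compute median = 15.50; label A = above, B = below.
Labels in order: ABABBAABAB  (n_A = 5, n_B = 5)
Step 2: Count runs R = 8.
Step 3: Under H0 (random ordering), E[R] = 2*n_A*n_B/(n_A+n_B) + 1 = 2*5*5/10 + 1 = 6.0000.
        Var[R] = 2*n_A*n_B*(2*n_A*n_B - n_A - n_B) / ((n_A+n_B)^2 * (n_A+n_B-1)) = 2000/900 = 2.2222.
        SD[R] = 1.4907.
Step 4: Continuity-corrected z = (R - 0.5 - E[R]) / SD[R] = (8 - 0.5 - 6.0000) / 1.4907 = 1.0062.
Step 5: Two-sided p-value via normal approximation = 2*(1 - Phi(|z|)) = 0.314305.
Step 6: alpha = 0.1. fail to reject H0.

R = 8, z = 1.0062, p = 0.314305, fail to reject H0.


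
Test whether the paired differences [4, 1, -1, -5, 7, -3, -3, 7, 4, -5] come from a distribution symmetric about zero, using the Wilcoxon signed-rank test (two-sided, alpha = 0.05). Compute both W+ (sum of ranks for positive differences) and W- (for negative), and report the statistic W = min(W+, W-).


Step 1: Drop any zero differences (none here) and take |d_i|.
|d| = [4, 1, 1, 5, 7, 3, 3, 7, 4, 5]
Step 2: Midrank |d_i| (ties get averaged ranks).
ranks: |4|->5.5, |1|->1.5, |1|->1.5, |5|->7.5, |7|->9.5, |3|->3.5, |3|->3.5, |7|->9.5, |4|->5.5, |5|->7.5
Step 3: Attach original signs; sum ranks with positive sign and with negative sign.
W+ = 5.5 + 1.5 + 9.5 + 9.5 + 5.5 = 31.5
W- = 1.5 + 7.5 + 3.5 + 3.5 + 7.5 = 23.5
(Check: W+ + W- = 55 should equal n(n+1)/2 = 55.)
Step 4: Test statistic W = min(W+, W-) = 23.5.
Step 5: Ties in |d|, so use the tie-corrected normal approximation.
        E[W] = n(n+1)/4 = 10*11/4 = 27.5.
        Tie groups: |d|=1 (t=2), |d|=3 (t=2), |d|=4 (t=2), |d|=5 (t=2), |d|=7 (t=2); sum(t^3 - t) = 30.
        Var[W] = n(n+1)(2n+1)/24 - sum(t^3-t)/48 = 2310/24 - 30/48 = 95.625.
        z = (W - E[W]) / sqrt(Var[W]) = (23.5 - 27.5) / 9.7788 = -0.4090.
        Two-sided p = 2*Phi(z) = 0.682504.
Step 6: alpha = 0.05. fail to reject H0.

W+ = 31.5, W- = 23.5, W = min = 23.5, p = 0.682504, fail to reject H0.


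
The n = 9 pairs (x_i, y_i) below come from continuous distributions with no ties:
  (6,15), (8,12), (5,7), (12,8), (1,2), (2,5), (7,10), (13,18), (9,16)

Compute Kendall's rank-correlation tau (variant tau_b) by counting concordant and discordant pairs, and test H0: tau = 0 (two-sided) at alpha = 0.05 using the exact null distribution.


Step 1: Enumerate the 36 unordered pairs (i,j) with i<j and classify each by sign(x_j-x_i) * sign(y_j-y_i).
  (1,2):dx=+2,dy=-3->D; (1,3):dx=-1,dy=-8->C; (1,4):dx=+6,dy=-7->D; (1,5):dx=-5,dy=-13->C
  (1,6):dx=-4,dy=-10->C; (1,7):dx=+1,dy=-5->D; (1,8):dx=+7,dy=+3->C; (1,9):dx=+3,dy=+1->C
  (2,3):dx=-3,dy=-5->C; (2,4):dx=+4,dy=-4->D; (2,5):dx=-7,dy=-10->C; (2,6):dx=-6,dy=-7->C
  (2,7):dx=-1,dy=-2->C; (2,8):dx=+5,dy=+6->C; (2,9):dx=+1,dy=+4->C; (3,4):dx=+7,dy=+1->C
  (3,5):dx=-4,dy=-5->C; (3,6):dx=-3,dy=-2->C; (3,7):dx=+2,dy=+3->C; (3,8):dx=+8,dy=+11->C
  (3,9):dx=+4,dy=+9->C; (4,5):dx=-11,dy=-6->C; (4,6):dx=-10,dy=-3->C; (4,7):dx=-5,dy=+2->D
  (4,8):dx=+1,dy=+10->C; (4,9):dx=-3,dy=+8->D; (5,6):dx=+1,dy=+3->C; (5,7):dx=+6,dy=+8->C
  (5,8):dx=+12,dy=+16->C; (5,9):dx=+8,dy=+14->C; (6,7):dx=+5,dy=+5->C; (6,8):dx=+11,dy=+13->C
  (6,9):dx=+7,dy=+11->C; (7,8):dx=+6,dy=+8->C; (7,9):dx=+2,dy=+6->C; (8,9):dx=-4,dy=-2->C
Step 2: C = 30, D = 6, total pairs = 36.
Step 3: tau = (C - D)/(n(n-1)/2) = (30 - 6)/36 = 0.666667.
Step 4: Exact two-sided p-value (enumerate n! = 362880 permutations of y under H0): p = 0.012665.
Step 5: alpha = 0.05. reject H0.

tau_b = 0.6667 (C=30, D=6), p = 0.012665, reject H0.


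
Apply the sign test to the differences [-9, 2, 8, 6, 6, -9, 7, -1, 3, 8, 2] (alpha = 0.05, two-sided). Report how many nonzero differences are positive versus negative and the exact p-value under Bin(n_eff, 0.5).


Step 1: Discard zero differences. Original n = 11; n_eff = number of nonzero differences = 11.
Nonzero differences (with sign): -9, +2, +8, +6, +6, -9, +7, -1, +3, +8, +2
Step 2: Count signs: positive = 8, negative = 3.
Step 3: Under H0: P(positive) = 0.5, so the number of positives S ~ Bin(11, 0.5).
Step 4: Two-sided exact p-value = sum of Bin(11,0.5) probabilities at or below the observed probability = 0.226562.
Step 5: alpha = 0.05. fail to reject H0.

n_eff = 11, pos = 8, neg = 3, p = 0.226562, fail to reject H0.


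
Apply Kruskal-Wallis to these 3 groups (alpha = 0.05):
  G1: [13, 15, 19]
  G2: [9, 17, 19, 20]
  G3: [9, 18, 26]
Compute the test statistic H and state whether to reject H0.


Step 1: Combine all N = 10 observations and assign midranks.
sorted (value, group, rank): (9,G2,1.5), (9,G3,1.5), (13,G1,3), (15,G1,4), (17,G2,5), (18,G3,6), (19,G1,7.5), (19,G2,7.5), (20,G2,9), (26,G3,10)
Step 2: Sum ranks within each group.
R_1 = 14.5 (n_1 = 3)
R_2 = 23 (n_2 = 4)
R_3 = 17.5 (n_3 = 3)
Step 3: H = 12/(N(N+1)) * sum(R_i^2/n_i) - 3(N+1)
     = 12/(10*11) * (14.5^2/3 + 23^2/4 + 17.5^2/3) - 3*11
     = 0.109091 * 304.417 - 33
     = 0.209091.
Step 4: Ties present; correction factor C = 1 - 12/(10^3 - 10) = 0.987879. Corrected H = 0.209091 / 0.987879 = 0.211656.
Step 5: Under H0, H ~ chi^2(2); p-value = 0.899579.
Step 6: alpha = 0.05. fail to reject H0.

H = 0.2117, df = 2, p = 0.899579, fail to reject H0.


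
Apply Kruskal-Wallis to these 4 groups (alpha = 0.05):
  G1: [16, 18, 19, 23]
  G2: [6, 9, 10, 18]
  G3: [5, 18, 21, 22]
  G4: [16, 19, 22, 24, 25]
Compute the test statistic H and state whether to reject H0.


Step 1: Combine all N = 17 observations and assign midranks.
sorted (value, group, rank): (5,G3,1), (6,G2,2), (9,G2,3), (10,G2,4), (16,G1,5.5), (16,G4,5.5), (18,G1,8), (18,G2,8), (18,G3,8), (19,G1,10.5), (19,G4,10.5), (21,G3,12), (22,G3,13.5), (22,G4,13.5), (23,G1,15), (24,G4,16), (25,G4,17)
Step 2: Sum ranks within each group.
R_1 = 39 (n_1 = 4)
R_2 = 17 (n_2 = 4)
R_3 = 34.5 (n_3 = 4)
R_4 = 62.5 (n_4 = 5)
Step 3: H = 12/(N(N+1)) * sum(R_i^2/n_i) - 3(N+1)
     = 12/(17*18) * (39^2/4 + 17^2/4 + 34.5^2/4 + 62.5^2/5) - 3*18
     = 0.039216 * 1531.31 - 54
     = 6.051471.
Step 4: Ties present; correction factor C = 1 - 42/(17^3 - 17) = 0.991422. Corrected H = 6.051471 / 0.991422 = 6.103832.
Step 5: Under H0, H ~ chi^2(3); p-value = 0.106666.
Step 6: alpha = 0.05. fail to reject H0.

H = 6.1038, df = 3, p = 0.106666, fail to reject H0.


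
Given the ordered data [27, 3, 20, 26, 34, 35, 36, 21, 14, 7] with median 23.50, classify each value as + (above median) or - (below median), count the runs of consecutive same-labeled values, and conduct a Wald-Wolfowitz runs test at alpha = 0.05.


Step 1: Compute median = 23.50; label A = above, B = below.
Labels in order: ABBAAAABBB  (n_A = 5, n_B = 5)
Step 2: Count runs R = 4.
Step 3: Under H0 (random ordering), E[R] = 2*n_A*n_B/(n_A+n_B) + 1 = 2*5*5/10 + 1 = 6.0000.
        Var[R] = 2*n_A*n_B*(2*n_A*n_B - n_A - n_B) / ((n_A+n_B)^2 * (n_A+n_B-1)) = 2000/900 = 2.2222.
        SD[R] = 1.4907.
Step 4: Continuity-corrected z = (R + 0.5 - E[R]) / SD[R] = (4 + 0.5 - 6.0000) / 1.4907 = -1.0062.
Step 5: Two-sided p-value via normal approximation = 2*(1 - Phi(|z|)) = 0.314305.
Step 6: alpha = 0.05. fail to reject H0.

R = 4, z = -1.0062, p = 0.314305, fail to reject H0.


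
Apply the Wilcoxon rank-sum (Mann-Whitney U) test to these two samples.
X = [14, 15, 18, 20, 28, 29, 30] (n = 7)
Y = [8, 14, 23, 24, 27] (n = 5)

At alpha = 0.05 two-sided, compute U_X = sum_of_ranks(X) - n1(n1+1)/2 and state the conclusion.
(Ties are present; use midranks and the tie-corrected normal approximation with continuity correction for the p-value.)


Step 1: Combine and sort all 12 observations; assign midranks.
sorted (value, group): (8,Y), (14,X), (14,Y), (15,X), (18,X), (20,X), (23,Y), (24,Y), (27,Y), (28,X), (29,X), (30,X)
ranks: 8->1, 14->2.5, 14->2.5, 15->4, 18->5, 20->6, 23->7, 24->8, 27->9, 28->10, 29->11, 30->12
Step 2: Rank sum for X: R1 = 2.5 + 4 + 5 + 6 + 10 + 11 + 12 = 50.5.
Step 3: U_X = R1 - n1(n1+1)/2 = 50.5 - 7*8/2 = 50.5 - 28 = 22.5.
       U_Y = n1*n2 - U_X = 35 - 22.5 = 12.5.
Step 4: Ties are present, so use the tie-corrected normal approximation (with continuity correction) for the p-value.
Step 5: p-value = 0.464120; compare to alpha = 0.05. fail to reject H0.

U_X = 22.5, p = 0.464120, fail to reject H0 at alpha = 0.05.


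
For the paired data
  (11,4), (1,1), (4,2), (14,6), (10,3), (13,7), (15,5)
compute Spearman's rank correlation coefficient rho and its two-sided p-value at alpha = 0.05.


Step 1: Rank x and y separately (midranks; no ties here).
rank(x): 11->4, 1->1, 4->2, 14->6, 10->3, 13->5, 15->7
rank(y): 4->4, 1->1, 2->2, 6->6, 3->3, 7->7, 5->5
Step 2: d_i = R_x(i) - R_y(i); compute d_i^2.
  (4-4)^2=0, (1-1)^2=0, (2-2)^2=0, (6-6)^2=0, (3-3)^2=0, (5-7)^2=4, (7-5)^2=4
sum(d^2) = 8.
Step 3: rho = 1 - 6*8 / (7*(7^2 - 1)) = 1 - 48/336 = 0.857143.
Step 4: Under H0, t = rho * sqrt((n-2)/(1-rho^2)) = 3.7210 ~ t(5).
Step 5: Two-sided p-value from the t-distribution with 5 df = 0.013697.
Step 6: alpha = 0.05. reject H0.

rho = 0.8571, p = 0.013697, reject H0 at alpha = 0.05.


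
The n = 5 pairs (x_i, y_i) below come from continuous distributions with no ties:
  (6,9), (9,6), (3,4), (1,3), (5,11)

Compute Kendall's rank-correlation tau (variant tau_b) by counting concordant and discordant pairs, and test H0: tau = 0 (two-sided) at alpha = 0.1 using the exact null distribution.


Step 1: Enumerate the 10 unordered pairs (i,j) with i<j and classify each by sign(x_j-x_i) * sign(y_j-y_i).
  (1,2):dx=+3,dy=-3->D; (1,3):dx=-3,dy=-5->C; (1,4):dx=-5,dy=-6->C; (1,5):dx=-1,dy=+2->D
  (2,3):dx=-6,dy=-2->C; (2,4):dx=-8,dy=-3->C; (2,5):dx=-4,dy=+5->D; (3,4):dx=-2,dy=-1->C
  (3,5):dx=+2,dy=+7->C; (4,5):dx=+4,dy=+8->C
Step 2: C = 7, D = 3, total pairs = 10.
Step 3: tau = (C - D)/(n(n-1)/2) = (7 - 3)/10 = 0.400000.
Step 4: Exact two-sided p-value (enumerate n! = 120 permutations of y under H0): p = 0.483333.
Step 5: alpha = 0.1. fail to reject H0.

tau_b = 0.4000 (C=7, D=3), p = 0.483333, fail to reject H0.


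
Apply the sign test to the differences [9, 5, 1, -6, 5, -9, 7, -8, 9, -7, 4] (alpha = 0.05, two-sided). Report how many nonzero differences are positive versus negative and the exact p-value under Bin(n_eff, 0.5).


Step 1: Discard zero differences. Original n = 11; n_eff = number of nonzero differences = 11.
Nonzero differences (with sign): +9, +5, +1, -6, +5, -9, +7, -8, +9, -7, +4
Step 2: Count signs: positive = 7, negative = 4.
Step 3: Under H0: P(positive) = 0.5, so the number of positives S ~ Bin(11, 0.5).
Step 4: Two-sided exact p-value = sum of Bin(11,0.5) probabilities at or below the observed probability = 0.548828.
Step 5: alpha = 0.05. fail to reject H0.

n_eff = 11, pos = 7, neg = 4, p = 0.548828, fail to reject H0.


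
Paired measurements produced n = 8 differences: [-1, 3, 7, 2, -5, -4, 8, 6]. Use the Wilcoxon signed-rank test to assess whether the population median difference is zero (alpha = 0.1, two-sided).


Step 1: Drop any zero differences (none here) and take |d_i|.
|d| = [1, 3, 7, 2, 5, 4, 8, 6]
Step 2: Midrank |d_i| (ties get averaged ranks).
ranks: |1|->1, |3|->3, |7|->7, |2|->2, |5|->5, |4|->4, |8|->8, |6|->6
Step 3: Attach original signs; sum ranks with positive sign and with negative sign.
W+ = 3 + 7 + 2 + 8 + 6 = 26
W- = 1 + 5 + 4 = 10
(Check: W+ + W- = 36 should equal n(n+1)/2 = 36.)
Step 4: Test statistic W = min(W+, W-) = 10.
Step 5: No ties, so the exact null distribution over the 2^8 = 256 sign assignments gives the two-sided p-value = 0.312500.
Step 6: alpha = 0.1. fail to reject H0.

W+ = 26, W- = 10, W = min = 10, p = 0.312500, fail to reject H0.


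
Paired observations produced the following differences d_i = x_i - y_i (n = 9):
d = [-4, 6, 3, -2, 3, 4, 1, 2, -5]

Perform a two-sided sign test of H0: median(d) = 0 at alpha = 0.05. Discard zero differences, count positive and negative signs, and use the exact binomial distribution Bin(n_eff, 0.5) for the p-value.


Step 1: Discard zero differences. Original n = 9; n_eff = number of nonzero differences = 9.
Nonzero differences (with sign): -4, +6, +3, -2, +3, +4, +1, +2, -5
Step 2: Count signs: positive = 6, negative = 3.
Step 3: Under H0: P(positive) = 0.5, so the number of positives S ~ Bin(9, 0.5).
Step 4: Two-sided exact p-value = sum of Bin(9,0.5) probabilities at or below the observed probability = 0.507812.
Step 5: alpha = 0.05. fail to reject H0.

n_eff = 9, pos = 6, neg = 3, p = 0.507812, fail to reject H0.


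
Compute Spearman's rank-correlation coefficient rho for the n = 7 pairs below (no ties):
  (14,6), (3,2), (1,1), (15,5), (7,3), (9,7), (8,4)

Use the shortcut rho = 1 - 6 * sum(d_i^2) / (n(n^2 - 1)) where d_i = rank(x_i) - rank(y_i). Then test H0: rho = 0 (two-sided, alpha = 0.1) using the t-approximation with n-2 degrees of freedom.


Step 1: Rank x and y separately (midranks; no ties here).
rank(x): 14->6, 3->2, 1->1, 15->7, 7->3, 9->5, 8->4
rank(y): 6->6, 2->2, 1->1, 5->5, 3->3, 7->7, 4->4
Step 2: d_i = R_x(i) - R_y(i); compute d_i^2.
  (6-6)^2=0, (2-2)^2=0, (1-1)^2=0, (7-5)^2=4, (3-3)^2=0, (5-7)^2=4, (4-4)^2=0
sum(d^2) = 8.
Step 3: rho = 1 - 6*8 / (7*(7^2 - 1)) = 1 - 48/336 = 0.857143.
Step 4: Under H0, t = rho * sqrt((n-2)/(1-rho^2)) = 3.7210 ~ t(5).
Step 5: Two-sided p-value from the t-distribution with 5 df = 0.013697.
Step 6: alpha = 0.1. reject H0.

rho = 0.8571, p = 0.013697, reject H0 at alpha = 0.1.


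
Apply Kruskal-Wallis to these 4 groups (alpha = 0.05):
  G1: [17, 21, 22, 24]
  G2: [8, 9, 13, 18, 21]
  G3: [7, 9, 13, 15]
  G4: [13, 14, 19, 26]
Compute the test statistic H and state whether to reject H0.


Step 1: Combine all N = 17 observations and assign midranks.
sorted (value, group, rank): (7,G3,1), (8,G2,2), (9,G2,3.5), (9,G3,3.5), (13,G2,6), (13,G3,6), (13,G4,6), (14,G4,8), (15,G3,9), (17,G1,10), (18,G2,11), (19,G4,12), (21,G1,13.5), (21,G2,13.5), (22,G1,15), (24,G1,16), (26,G4,17)
Step 2: Sum ranks within each group.
R_1 = 54.5 (n_1 = 4)
R_2 = 36 (n_2 = 5)
R_3 = 19.5 (n_3 = 4)
R_4 = 43 (n_4 = 4)
Step 3: H = 12/(N(N+1)) * sum(R_i^2/n_i) - 3(N+1)
     = 12/(17*18) * (54.5^2/4 + 36^2/5 + 19.5^2/4 + 43^2/4) - 3*18
     = 0.039216 * 1559.08 - 54
     = 7.140196.
Step 4: Ties present; correction factor C = 1 - 36/(17^3 - 17) = 0.992647. Corrected H = 7.140196 / 0.992647 = 7.193086.
Step 5: Under H0, H ~ chi^2(3); p-value = 0.065992.
Step 6: alpha = 0.05. fail to reject H0.

H = 7.1931, df = 3, p = 0.065992, fail to reject H0.


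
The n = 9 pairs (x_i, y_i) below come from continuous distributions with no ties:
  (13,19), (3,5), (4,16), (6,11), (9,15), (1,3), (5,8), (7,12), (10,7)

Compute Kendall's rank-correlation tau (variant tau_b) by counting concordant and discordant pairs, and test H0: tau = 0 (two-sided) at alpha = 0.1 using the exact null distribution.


Step 1: Enumerate the 36 unordered pairs (i,j) with i<j and classify each by sign(x_j-x_i) * sign(y_j-y_i).
  (1,2):dx=-10,dy=-14->C; (1,3):dx=-9,dy=-3->C; (1,4):dx=-7,dy=-8->C; (1,5):dx=-4,dy=-4->C
  (1,6):dx=-12,dy=-16->C; (1,7):dx=-8,dy=-11->C; (1,8):dx=-6,dy=-7->C; (1,9):dx=-3,dy=-12->C
  (2,3):dx=+1,dy=+11->C; (2,4):dx=+3,dy=+6->C; (2,5):dx=+6,dy=+10->C; (2,6):dx=-2,dy=-2->C
  (2,7):dx=+2,dy=+3->C; (2,8):dx=+4,dy=+7->C; (2,9):dx=+7,dy=+2->C; (3,4):dx=+2,dy=-5->D
  (3,5):dx=+5,dy=-1->D; (3,6):dx=-3,dy=-13->C; (3,7):dx=+1,dy=-8->D; (3,8):dx=+3,dy=-4->D
  (3,9):dx=+6,dy=-9->D; (4,5):dx=+3,dy=+4->C; (4,6):dx=-5,dy=-8->C; (4,7):dx=-1,dy=-3->C
  (4,8):dx=+1,dy=+1->C; (4,9):dx=+4,dy=-4->D; (5,6):dx=-8,dy=-12->C; (5,7):dx=-4,dy=-7->C
  (5,8):dx=-2,dy=-3->C; (5,9):dx=+1,dy=-8->D; (6,7):dx=+4,dy=+5->C; (6,8):dx=+6,dy=+9->C
  (6,9):dx=+9,dy=+4->C; (7,8):dx=+2,dy=+4->C; (7,9):dx=+5,dy=-1->D; (8,9):dx=+3,dy=-5->D
Step 2: C = 27, D = 9, total pairs = 36.
Step 3: tau = (C - D)/(n(n-1)/2) = (27 - 9)/36 = 0.500000.
Step 4: Exact two-sided p-value (enumerate n! = 362880 permutations of y under H0): p = 0.075176.
Step 5: alpha = 0.1. reject H0.

tau_b = 0.5000 (C=27, D=9), p = 0.075176, reject H0.
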